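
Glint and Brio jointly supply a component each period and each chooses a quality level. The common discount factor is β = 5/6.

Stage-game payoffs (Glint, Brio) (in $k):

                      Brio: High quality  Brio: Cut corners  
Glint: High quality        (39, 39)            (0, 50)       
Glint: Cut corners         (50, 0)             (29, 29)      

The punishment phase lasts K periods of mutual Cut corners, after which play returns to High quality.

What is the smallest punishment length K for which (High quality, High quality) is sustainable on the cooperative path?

2

No profitable deviation requires (39−29)(β+…+β^K) ≥ 50−39, i.e. β+…+β^K ≥ 11/10 ≈ 1.1000.
With β = 5/6, the partial sums are K=1: 0.8333, K=2: 1.5278.
K = 2 is the first length at which the sum reaches 1.1000.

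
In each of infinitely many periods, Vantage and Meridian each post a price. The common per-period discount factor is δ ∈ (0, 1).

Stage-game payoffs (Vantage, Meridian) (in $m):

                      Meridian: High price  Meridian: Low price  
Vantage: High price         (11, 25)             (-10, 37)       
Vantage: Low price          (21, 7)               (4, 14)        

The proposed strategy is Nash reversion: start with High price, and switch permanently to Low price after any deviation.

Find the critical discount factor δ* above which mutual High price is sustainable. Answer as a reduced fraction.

10/17

For Vantage: deviation gain 21−11 = 10, per-period punishment loss 11−4 = 7. IC gives δ ≥ 10/17.
For Meridian: gain 12, loss 11 per period, so δ ≥ 12/23.
The tighter constraint is Vantage's, so cooperation needs δ ≥ 10/17.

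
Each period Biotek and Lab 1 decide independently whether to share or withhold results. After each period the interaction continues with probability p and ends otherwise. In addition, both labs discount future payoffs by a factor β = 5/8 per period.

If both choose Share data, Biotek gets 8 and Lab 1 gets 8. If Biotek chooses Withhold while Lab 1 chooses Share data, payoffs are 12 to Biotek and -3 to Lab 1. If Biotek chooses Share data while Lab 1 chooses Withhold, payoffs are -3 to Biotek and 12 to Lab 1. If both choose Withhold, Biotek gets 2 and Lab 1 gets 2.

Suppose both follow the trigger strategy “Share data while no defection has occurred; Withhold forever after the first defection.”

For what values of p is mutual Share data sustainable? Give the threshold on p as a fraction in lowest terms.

16/25

Expected continuation weight on next period's payoff is β·p = 5/8·p, which plays the role of the discount factor.
Cooperation requires 5/8·p ≥ (12−8)/(12−2) = 2/5, hence p ≥ 16/25.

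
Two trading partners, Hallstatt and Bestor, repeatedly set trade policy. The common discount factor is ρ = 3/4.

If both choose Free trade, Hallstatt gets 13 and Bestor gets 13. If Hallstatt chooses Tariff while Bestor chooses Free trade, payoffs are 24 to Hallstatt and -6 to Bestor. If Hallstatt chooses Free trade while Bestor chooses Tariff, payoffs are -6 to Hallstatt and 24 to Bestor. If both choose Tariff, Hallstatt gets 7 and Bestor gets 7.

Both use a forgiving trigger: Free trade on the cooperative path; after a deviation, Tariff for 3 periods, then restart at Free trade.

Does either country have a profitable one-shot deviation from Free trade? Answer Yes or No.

Yes

IC: ρ+…+ρ^3 ≥ (24−13)/(13−7) = 11/6.
At ρ = 3/4: partial sum = 1.7344 < 1.8333. Cooperation not sustainable.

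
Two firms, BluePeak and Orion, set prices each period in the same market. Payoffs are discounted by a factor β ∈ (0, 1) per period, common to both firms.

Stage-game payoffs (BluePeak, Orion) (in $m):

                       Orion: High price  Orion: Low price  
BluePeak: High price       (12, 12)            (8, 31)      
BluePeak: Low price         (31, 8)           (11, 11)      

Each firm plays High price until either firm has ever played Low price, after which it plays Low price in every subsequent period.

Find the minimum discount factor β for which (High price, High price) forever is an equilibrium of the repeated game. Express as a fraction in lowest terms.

Cooperation forever yields 12 each period: 12/(1−β).
Deviating yields 31 once, then 11 forever: 31 + 11β/(1−β).
No profitable deviation requires 12/(1−β) ≥ 31 + 11β/(1−β).
Multiplying by (1−β): 12 ≥ 31(1−β) + 11β = 31 − 20β.
So 20β ≥ 19, i.e. β ≥ 19/20.

19/20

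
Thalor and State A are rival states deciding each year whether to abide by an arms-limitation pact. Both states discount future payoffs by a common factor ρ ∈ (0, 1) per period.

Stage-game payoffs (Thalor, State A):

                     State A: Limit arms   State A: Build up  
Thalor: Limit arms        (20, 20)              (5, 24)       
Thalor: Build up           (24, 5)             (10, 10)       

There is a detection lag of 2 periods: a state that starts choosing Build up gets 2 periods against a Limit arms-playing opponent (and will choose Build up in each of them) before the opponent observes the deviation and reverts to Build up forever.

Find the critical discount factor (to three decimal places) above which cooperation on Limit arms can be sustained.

0.535

A deviator earns 24 for 2 periods, then 10 forever; cooperating earns 20 forever. Multiplying the IC by (1−ρ):
20 ≥ 24(1−ρ^2) + 10ρ^2, so 14·ρ^2 ≥ 4 and ρ^2 ≥ 2/7.
ρ ≥ (2/7)^(1/2) ≈ 0.535.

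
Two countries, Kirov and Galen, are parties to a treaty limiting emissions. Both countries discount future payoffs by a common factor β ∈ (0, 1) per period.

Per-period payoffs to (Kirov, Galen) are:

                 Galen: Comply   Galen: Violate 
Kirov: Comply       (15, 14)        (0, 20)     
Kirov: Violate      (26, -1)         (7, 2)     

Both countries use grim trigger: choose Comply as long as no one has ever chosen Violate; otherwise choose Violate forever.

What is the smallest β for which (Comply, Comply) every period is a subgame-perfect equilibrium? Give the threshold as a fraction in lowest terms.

Kirov's threshold: (26−15)/(26−7) = 11/19.
Galen's threshold: (20−14)/(20−2) = 1/3.
11/19 > 1/3, so Kirov binds and β* = 11/19.

11/19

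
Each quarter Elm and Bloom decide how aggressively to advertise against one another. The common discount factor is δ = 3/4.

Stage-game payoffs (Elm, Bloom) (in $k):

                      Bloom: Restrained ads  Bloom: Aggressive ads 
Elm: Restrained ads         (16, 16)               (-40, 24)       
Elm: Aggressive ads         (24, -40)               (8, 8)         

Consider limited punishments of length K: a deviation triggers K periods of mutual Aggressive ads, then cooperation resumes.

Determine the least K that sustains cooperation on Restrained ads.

2

No profitable deviation requires (16−8)(δ+…+δ^K) ≥ 24−16, i.e. δ+…+δ^K ≥ 1 ≈ 1.0000.
With δ = 3/4, the partial sums are K=1: 0.7500, K=2: 1.3125.
K = 2 is the first length at which the sum reaches 1.0000.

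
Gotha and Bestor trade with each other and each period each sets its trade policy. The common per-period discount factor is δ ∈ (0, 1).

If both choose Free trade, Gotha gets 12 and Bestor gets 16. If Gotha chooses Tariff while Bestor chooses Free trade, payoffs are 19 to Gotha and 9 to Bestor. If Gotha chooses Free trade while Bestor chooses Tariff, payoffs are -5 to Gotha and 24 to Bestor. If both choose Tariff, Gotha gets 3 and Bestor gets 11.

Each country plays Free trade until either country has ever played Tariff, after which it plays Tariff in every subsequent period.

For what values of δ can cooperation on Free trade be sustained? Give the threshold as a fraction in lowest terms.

Gotha: cooperation gives 12 each period; deviation gives 19 once then 3 forever.
  12/(1−δ) ≥ 19 + 3δ/(1−δ) ⇒ δ ≥ 7/16.
Bestor: cooperation gives 16 each period; deviation gives 24 once then 11 forever.
  δ ≥ 8/13.
Both must hold, so the binding constraint is Bestor's: δ ≥ 8/13.

8/13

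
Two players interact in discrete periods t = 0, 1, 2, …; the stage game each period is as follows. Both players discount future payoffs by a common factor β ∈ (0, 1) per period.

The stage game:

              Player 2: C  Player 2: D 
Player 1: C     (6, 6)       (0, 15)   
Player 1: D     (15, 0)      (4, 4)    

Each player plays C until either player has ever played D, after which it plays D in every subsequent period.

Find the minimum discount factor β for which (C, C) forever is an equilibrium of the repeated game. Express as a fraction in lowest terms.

9/11

One-period gain from deviating is 15 − 6 = 9. The loss is 6 − 4 = 2 in every subsequent period, with present value 2·β/(1−β).
Deviation is unprofitable when 2·β/(1−β) ≥ 9, i.e. β/(1−β) ≥ 9/2.
Equivalently β ≥ 9/(9+2) = 9/11.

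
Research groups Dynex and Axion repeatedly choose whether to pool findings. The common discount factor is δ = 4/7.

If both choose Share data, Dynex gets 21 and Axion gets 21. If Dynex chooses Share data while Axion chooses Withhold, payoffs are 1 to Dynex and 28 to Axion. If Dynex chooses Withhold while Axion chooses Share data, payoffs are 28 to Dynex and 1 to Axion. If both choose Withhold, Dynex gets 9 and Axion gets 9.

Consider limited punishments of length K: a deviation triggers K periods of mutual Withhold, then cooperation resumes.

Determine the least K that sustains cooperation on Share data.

IC: δ(1−δ^K)/(1−δ) ≥ (28−21)/(21−9) = 7/12.
With δ = 4/7: need 1 − δ^K ≥ 7/12·(1−4/7)/(4/7), i.e. δ^K ≤ 0.5625.
Since (4/7)^1 = 0.5714 and (4/7)^2 = 0.3265, the smallest such K is 2.

2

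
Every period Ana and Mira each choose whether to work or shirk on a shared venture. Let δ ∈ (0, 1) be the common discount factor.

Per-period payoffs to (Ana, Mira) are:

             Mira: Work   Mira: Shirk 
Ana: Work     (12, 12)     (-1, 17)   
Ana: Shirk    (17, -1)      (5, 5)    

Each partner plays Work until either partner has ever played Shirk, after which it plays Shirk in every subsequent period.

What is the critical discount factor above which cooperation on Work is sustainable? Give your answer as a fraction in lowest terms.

5/12

12/(1−δ) ≥ 17 + 5δ/(1−δ)
12 ≥ 17 − 12δ
δ ≥ 5/12.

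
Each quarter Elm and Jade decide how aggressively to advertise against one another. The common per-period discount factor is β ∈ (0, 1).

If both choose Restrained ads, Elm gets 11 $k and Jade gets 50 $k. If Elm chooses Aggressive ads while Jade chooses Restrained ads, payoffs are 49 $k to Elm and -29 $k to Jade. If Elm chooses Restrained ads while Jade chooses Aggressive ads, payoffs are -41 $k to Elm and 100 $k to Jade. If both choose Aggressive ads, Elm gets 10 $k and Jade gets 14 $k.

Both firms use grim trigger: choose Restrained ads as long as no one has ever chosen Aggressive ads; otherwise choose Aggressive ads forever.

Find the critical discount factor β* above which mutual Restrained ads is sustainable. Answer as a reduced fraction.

38/39

Elm: cooperation gives 11 each period; deviation gives 49 once then 10 forever.
  11/(1−β) ≥ 49 + 10β/(1−β) ⇒ β ≥ 38/39.
Jade: cooperation gives 50 each period; deviation gives 100 once then 14 forever.
  β ≥ 50/86 = 25/43.
Both must hold, so the binding constraint is Elm's: β ≥ 38/39.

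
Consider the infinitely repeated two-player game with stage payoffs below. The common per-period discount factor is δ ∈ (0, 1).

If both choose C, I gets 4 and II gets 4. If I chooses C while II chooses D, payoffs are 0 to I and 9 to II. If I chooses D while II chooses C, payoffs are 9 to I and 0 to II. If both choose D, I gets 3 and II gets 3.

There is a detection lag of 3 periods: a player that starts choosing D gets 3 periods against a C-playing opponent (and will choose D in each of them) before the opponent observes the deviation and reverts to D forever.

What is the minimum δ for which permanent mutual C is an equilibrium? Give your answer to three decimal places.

Deviating for the 3 undetected periods gains 9−4 = 5 per period over cooperation, then loses 4−3 = 1 per period forever once punishment starts.
Gain: 5(1 + δ + … + δ^2); loss: 1·δ^3/(1−δ).
No profitable deviation ⇔ 5(1−δ^3) ≤ 1·δ^3, i.e. δ^3 ≥ 5/(5+1) = 5/6.
Hence δ ≥ (5/6)^(1/3) ≈ 0.941.

0.941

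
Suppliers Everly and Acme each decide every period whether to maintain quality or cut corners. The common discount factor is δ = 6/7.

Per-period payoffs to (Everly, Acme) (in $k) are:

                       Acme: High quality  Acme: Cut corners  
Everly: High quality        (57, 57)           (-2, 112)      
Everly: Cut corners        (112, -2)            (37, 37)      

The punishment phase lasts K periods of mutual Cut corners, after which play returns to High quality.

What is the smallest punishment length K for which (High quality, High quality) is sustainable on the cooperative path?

4

IC: δ(1−δ^K)/(1−δ) ≥ (112−57)/(57−37) = 11/4.
With δ = 6/7: need 1 − δ^K ≥ 11/4·(1−6/7)/(6/7), i.e. δ^K ≤ 0.5417.
Since (6/7)^3 = 0.6297 and (6/7)^4 = 0.5398, the smallest such K is 4.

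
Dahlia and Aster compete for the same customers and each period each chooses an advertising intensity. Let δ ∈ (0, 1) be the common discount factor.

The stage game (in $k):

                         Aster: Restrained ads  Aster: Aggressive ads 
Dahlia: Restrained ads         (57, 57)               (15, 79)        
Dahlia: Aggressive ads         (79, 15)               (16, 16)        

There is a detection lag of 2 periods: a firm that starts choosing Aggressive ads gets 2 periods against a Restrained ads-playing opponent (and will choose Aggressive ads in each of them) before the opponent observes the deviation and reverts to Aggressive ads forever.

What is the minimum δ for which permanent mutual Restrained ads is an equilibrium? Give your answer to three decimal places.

Deviating for the 2 undetected periods gains 79−57 = 22 per period over cooperation, then loses 57−16 = 41 per period forever once punishment starts.
Gain: 22(1 + δ + … + δ^1); loss: 41·δ^2/(1−δ).
No profitable deviation ⇔ 22(1−δ^2) ≤ 41·δ^2, i.e. δ^2 ≥ 22/(22+41) = 22/63.
Hence δ ≥ (22/63)^(1/2) ≈ 0.591.

0.591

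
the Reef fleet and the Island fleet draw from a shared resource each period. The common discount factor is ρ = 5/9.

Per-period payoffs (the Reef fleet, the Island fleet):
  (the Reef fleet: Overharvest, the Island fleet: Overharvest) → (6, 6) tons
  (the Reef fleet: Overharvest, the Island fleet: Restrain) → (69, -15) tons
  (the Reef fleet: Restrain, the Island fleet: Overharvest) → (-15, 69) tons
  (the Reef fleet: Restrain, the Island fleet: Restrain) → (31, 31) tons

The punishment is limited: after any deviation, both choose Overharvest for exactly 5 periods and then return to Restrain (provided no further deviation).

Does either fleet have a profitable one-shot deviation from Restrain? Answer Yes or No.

A one-shot deviation gives 69 now, then 6 for 5 periods, then back to 31.
Gain from deviating: (69−31) today; loss: (31−6) in each of the next 5 periods.
No-deviation condition: (31−6)(ρ+…+ρ^5) ≥ 69−31, i.e. ρ+…+ρ^5 ≥ 38/25.
At ρ = 5/9: ρ+…+ρ^5 = 1.1838 < 1.5200.
So cooperation is not sustainable.

Yes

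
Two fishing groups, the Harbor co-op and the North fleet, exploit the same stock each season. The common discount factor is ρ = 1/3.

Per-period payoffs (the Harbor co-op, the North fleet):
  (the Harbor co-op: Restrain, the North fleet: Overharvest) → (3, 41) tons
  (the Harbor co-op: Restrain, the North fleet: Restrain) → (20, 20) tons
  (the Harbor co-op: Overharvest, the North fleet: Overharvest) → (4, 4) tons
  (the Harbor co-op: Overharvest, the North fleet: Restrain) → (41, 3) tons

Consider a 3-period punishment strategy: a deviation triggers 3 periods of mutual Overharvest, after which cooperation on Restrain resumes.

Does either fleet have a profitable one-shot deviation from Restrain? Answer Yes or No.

A one-shot deviation gives 41 now, then 4 for 3 periods, then back to 20.
Gain from deviating: (41−20) today; loss: (20−4) in each of the next 3 periods.
No-deviation condition: (20−4)(ρ+…+ρ^3) ≥ 41−20, i.e. ρ+…+ρ^3 ≥ 21/16.
At ρ = 1/3: ρ+…+ρ^3 = 0.4815 < 1.3125.
So cooperation is not sustainable.

Yes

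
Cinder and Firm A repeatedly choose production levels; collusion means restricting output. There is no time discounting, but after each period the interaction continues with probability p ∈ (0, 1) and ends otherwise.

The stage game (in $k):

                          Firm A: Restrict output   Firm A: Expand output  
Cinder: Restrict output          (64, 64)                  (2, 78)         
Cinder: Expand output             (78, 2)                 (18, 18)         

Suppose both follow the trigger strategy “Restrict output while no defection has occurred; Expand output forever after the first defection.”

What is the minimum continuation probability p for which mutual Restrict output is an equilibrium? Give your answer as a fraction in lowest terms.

7/30

Expected cooperation value is 64 + p·64 + p²·64 + … = 64/(1−p); deviation gives 78 + p·18/(1−p).
64 ≥ 78(1−p) + 18p ⇒ 60p ≥ 14 ⇒ p ≥ 14/60 = 7/30.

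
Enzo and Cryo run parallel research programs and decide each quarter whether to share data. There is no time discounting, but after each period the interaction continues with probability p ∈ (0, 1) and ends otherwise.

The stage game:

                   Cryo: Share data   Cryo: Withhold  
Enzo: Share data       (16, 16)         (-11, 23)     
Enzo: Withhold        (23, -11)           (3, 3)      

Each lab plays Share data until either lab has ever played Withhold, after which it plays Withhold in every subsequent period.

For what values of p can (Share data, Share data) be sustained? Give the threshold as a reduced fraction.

Expected cooperation value is 16 + p·16 + p²·16 + … = 16/(1−p); deviation gives 23 + p·3/(1−p).
16 ≥ 23(1−p) + 3p ⇒ 20p ≥ 7 ⇒ p ≥ 7/20.

7/20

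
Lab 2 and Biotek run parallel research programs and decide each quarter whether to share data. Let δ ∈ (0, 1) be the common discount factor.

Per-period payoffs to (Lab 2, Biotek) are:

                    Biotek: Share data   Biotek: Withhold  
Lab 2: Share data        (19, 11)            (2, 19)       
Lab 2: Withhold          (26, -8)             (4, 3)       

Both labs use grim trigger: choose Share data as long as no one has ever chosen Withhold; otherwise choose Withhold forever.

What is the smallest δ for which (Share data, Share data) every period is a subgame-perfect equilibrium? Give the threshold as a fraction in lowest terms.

Lab 2: cooperation gives 19 each period; deviation gives 26 once then 4 forever.
  19/(1−δ) ≥ 26 + 4δ/(1−δ) ⇒ δ ≥ 7/22.
Biotek: cooperation gives 11 each period; deviation gives 19 once then 3 forever.
  δ ≥ 8/16 = 1/2.
Both must hold, so the binding constraint is Biotek's: δ ≥ 1/2.

1/2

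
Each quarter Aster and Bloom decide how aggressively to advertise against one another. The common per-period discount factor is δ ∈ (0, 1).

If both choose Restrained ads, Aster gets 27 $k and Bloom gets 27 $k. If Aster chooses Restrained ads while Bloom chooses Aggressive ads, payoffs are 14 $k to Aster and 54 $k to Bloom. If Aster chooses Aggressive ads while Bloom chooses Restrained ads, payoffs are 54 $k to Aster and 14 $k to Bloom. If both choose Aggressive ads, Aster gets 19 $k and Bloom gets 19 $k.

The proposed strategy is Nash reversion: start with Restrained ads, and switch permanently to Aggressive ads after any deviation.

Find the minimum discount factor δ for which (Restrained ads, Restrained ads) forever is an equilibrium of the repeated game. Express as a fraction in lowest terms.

27/35

Under grim trigger the critical discount factor is (T−C)/(T−P) with T = 54, C = 27, P = 19.
δ* = (54−27)/(54−19) = 27/35.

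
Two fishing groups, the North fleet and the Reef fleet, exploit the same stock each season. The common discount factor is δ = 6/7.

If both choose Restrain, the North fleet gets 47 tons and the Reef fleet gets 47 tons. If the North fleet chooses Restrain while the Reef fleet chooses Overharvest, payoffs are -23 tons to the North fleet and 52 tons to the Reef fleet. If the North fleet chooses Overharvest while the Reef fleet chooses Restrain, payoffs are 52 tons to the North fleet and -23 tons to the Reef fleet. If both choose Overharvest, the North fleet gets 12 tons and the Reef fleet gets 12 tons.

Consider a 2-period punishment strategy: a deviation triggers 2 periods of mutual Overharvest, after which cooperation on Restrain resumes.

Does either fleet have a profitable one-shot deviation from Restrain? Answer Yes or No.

Comparing payoff streams over the 3 periods until play realigns: cooperate → 47(1+δ+…+δ^2); deviate → 52 + 12(δ+…+δ^2).
Cooperation is sustained iff (47−12)(δ+…+δ^2) ≥ 52−47.
δ+…+δ^2 = 6/7·(1−(6/7)^2)/(1−6/7) = 1.5918, and (52−47)/(47−12) = 0.1429.
1.5918 ≥ 0.1429, so cooperation is sustainable.

No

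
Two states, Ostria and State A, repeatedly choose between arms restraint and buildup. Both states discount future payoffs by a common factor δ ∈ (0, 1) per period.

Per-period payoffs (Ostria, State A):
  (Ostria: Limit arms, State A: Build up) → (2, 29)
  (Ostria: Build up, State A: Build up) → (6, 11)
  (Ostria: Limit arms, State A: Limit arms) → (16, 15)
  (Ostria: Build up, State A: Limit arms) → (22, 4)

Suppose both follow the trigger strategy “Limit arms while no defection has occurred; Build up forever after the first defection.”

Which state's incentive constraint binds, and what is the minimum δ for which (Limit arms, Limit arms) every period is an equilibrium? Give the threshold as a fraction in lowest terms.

Ostria's threshold: (22−16)/(22−6) = 3/8.
State A's threshold: (29−15)/(29−11) = 7/9.
3/8 < 7/9, so State A binds and δ* = 7/9.

State A; δ ≥ 7/9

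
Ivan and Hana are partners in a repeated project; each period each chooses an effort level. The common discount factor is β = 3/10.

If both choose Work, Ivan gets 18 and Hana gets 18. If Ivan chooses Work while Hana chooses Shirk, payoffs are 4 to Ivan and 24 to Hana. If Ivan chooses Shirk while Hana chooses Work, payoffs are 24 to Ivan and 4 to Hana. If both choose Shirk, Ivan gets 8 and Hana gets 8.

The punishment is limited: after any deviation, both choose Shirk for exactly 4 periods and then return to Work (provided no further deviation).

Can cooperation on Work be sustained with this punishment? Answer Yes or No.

IC: β+…+β^4 ≥ (24−18)/(18−8) = 3/5.
At β = 3/10: partial sum = 0.4251 < 0.6000. Cooperation not sustainable.

No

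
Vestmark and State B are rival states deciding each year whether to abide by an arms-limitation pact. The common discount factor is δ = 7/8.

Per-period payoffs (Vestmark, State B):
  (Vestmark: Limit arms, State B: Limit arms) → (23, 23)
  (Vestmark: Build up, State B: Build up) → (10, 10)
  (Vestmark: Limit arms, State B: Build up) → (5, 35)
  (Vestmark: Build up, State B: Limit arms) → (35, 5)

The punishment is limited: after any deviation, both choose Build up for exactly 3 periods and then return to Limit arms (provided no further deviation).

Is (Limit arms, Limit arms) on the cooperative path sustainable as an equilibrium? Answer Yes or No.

Comparing payoff streams over the 4 periods until play realigns: cooperate → 23(1+δ+…+δ^3); deviate → 35 + 10(δ+…+δ^3).
Cooperation is sustained iff (23−10)(δ+…+δ^3) ≥ 35−23.
δ+…+δ^3 = 7/8·(1−(7/8)^3)/(1−7/8) = 2.3105, and (35−23)/(23−10) = 0.9231.
2.3105 ≥ 0.9231, so cooperation is sustainable.

Yes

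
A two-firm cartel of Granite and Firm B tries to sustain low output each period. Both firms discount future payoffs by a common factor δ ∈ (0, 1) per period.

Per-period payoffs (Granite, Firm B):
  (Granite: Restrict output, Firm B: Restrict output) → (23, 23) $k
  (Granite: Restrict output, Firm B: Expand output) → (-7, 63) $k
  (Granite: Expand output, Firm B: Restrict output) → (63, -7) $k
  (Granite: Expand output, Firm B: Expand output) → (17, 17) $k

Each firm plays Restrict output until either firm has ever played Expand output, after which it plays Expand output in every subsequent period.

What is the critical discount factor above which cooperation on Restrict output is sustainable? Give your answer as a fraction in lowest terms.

20/23

23/(1−δ) ≥ 63 + 17δ/(1−δ)
23 ≥ 63 − 46δ
δ ≥ 40/46 = 20/23.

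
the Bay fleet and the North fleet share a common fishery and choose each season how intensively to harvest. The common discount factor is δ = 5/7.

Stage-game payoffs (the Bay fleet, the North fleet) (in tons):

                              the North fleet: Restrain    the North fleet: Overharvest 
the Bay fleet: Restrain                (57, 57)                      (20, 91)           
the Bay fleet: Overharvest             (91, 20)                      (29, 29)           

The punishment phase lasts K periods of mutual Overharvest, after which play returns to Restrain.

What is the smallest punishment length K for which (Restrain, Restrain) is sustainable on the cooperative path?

2

Need Σ_{k=1}^{K} δ^k ≥ (91−57)/(57−29) = 1.2143 at δ = 5/7.
At K = 1 the sum is 0.7143 < 1.2143; at K = 2 it is 1.2245 ≥ 1.2143.
So the minimum punishment length is K = 2.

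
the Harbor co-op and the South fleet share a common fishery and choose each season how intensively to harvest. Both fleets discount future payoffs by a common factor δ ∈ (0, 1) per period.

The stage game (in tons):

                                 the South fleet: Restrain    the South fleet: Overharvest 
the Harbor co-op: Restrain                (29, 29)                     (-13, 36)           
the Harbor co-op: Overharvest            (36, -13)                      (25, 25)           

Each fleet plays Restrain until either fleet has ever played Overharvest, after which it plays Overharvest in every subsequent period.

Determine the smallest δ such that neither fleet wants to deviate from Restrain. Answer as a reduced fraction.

29/(1−δ) ≥ 36 + 25δ/(1−δ)
29 ≥ 36 − 11δ
δ ≥ 7/11.

7/11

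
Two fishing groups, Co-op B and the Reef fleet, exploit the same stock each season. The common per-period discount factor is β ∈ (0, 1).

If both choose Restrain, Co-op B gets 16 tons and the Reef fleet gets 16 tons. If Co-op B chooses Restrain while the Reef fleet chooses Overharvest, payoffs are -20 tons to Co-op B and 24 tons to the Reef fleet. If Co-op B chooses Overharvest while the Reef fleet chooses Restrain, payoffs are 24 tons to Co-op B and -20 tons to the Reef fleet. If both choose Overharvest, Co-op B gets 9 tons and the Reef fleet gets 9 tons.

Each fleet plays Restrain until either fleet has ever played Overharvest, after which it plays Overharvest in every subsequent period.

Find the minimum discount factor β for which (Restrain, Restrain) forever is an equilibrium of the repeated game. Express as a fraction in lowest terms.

Cooperation forever yields 16 each period: 16/(1−β).
Deviating yields 24 once, then 9 forever: 24 + 9β/(1−β).
No profitable deviation requires 16/(1−β) ≥ 24 + 9β/(1−β).
Multiplying by (1−β): 16 ≥ 24(1−β) + 9β = 24 − 15β.
So 15β ≥ 8, i.e. β ≥ 8/15.

8/15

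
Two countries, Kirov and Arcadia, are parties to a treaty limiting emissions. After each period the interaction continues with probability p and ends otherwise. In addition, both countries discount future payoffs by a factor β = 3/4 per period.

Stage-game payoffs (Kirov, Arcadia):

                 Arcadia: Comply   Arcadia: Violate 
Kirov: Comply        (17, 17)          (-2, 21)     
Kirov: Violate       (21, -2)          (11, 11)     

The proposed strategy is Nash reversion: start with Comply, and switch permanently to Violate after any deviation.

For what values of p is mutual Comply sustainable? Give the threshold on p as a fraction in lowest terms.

8/15

Expected continuation weight on next period's payoff is β·p = 3/4·p, which plays the role of the discount factor.
Cooperation requires 3/4·p ≥ (21−17)/(21−11) = 2/5, hence p ≥ 8/15.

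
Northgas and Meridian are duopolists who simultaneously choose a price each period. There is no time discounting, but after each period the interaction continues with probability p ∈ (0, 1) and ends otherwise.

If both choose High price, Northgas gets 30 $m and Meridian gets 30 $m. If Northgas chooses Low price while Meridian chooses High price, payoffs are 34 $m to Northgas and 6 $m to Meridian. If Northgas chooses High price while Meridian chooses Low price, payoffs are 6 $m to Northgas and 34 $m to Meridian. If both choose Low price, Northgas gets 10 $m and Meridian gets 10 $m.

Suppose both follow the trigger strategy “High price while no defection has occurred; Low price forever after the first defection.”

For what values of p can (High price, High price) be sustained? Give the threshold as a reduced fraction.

1/6

Expected cooperation value is 30 + p·30 + p²·30 + … = 30/(1−p); deviation gives 34 + p·10/(1−p).
30 ≥ 34(1−p) + 10p ⇒ 24p ≥ 4 ⇒ p ≥ 4/24 = 1/6.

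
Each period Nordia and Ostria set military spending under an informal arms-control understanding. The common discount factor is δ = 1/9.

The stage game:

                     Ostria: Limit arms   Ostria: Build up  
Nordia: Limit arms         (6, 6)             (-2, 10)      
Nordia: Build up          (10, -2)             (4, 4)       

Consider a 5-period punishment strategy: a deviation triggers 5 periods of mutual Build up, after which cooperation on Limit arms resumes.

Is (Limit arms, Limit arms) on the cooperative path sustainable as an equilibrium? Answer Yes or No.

Comparing payoff streams over the 6 periods until play realigns: cooperate → 6(1+δ+…+δ^5); deviate → 10 + 4(δ+…+δ^5).
Cooperation is sustained iff (6−4)(δ+…+δ^5) ≥ 10−6.
δ+…+δ^5 = 1/9·(1−(1/9)^5)/(1−1/9) = 0.1250, and (10−6)/(6−4) = 2.0000.
0.1250 < 2.0000, so cooperation is not sustainable.

No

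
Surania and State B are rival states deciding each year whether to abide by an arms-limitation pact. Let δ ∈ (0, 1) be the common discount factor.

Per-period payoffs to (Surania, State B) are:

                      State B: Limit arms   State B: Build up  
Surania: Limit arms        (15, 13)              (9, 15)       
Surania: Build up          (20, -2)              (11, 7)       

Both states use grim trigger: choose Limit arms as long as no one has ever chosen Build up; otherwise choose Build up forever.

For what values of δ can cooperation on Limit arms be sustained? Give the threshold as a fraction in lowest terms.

For Surania: deviation gain 20−15 = 5, per-period punishment loss 15−11 = 4. IC gives δ ≥ 5/9.
For State B: gain 2, loss 6 per period, so δ ≥ 2/8 = 1/4.
The tighter constraint is Surania's, so cooperation needs δ ≥ 5/9.

5/9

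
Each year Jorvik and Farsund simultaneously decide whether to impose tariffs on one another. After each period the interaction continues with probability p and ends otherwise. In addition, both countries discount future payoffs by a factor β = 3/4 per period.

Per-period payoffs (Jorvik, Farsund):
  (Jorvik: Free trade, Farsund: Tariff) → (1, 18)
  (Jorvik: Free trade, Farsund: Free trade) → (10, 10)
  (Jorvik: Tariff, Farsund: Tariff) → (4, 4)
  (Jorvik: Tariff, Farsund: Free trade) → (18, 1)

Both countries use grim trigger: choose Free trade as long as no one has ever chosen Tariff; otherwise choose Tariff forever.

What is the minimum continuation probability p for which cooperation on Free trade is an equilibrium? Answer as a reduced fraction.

16/21

Expected continuation weight on next period's payoff is β·p = 3/4·p, which plays the role of the discount factor.
Cooperation requires 3/4·p ≥ (18−10)/(18−4) = 4/7, hence p ≥ 16/21.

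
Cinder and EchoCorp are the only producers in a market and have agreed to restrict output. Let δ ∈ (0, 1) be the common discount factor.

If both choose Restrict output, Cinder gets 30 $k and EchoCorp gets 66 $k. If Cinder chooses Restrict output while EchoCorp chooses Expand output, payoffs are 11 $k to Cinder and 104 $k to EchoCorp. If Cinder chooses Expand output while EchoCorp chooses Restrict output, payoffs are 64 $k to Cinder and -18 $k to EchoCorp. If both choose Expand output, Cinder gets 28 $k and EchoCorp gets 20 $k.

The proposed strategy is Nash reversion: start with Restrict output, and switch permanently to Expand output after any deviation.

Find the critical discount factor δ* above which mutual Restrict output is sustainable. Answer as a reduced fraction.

Cinder: cooperation gives 30 each period; deviation gives 64 once then 28 forever.
  30/(1−δ) ≥ 64 + 28δ/(1−δ) ⇒ δ ≥ 34/36 = 17/18.
EchoCorp: cooperation gives 66 each period; deviation gives 104 once then 20 forever.
  δ ≥ 38/84 = 19/42.
Both must hold, so the binding constraint is Cinder's: δ ≥ 17/18.

17/18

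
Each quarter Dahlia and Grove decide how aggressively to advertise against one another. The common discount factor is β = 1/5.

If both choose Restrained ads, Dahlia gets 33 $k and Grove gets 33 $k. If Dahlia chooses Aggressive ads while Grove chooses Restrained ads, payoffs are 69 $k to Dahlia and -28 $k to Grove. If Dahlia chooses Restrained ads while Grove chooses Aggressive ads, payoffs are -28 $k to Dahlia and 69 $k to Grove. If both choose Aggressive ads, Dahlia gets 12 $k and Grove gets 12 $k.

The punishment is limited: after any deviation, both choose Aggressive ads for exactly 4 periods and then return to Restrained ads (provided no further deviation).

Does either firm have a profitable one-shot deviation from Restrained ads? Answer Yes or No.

Yes

IC: β+…+β^4 ≥ (69−33)/(33−12) = 12/7.
At β = 1/5: partial sum = 0.2496 < 1.7143. Cooperation not sustainable.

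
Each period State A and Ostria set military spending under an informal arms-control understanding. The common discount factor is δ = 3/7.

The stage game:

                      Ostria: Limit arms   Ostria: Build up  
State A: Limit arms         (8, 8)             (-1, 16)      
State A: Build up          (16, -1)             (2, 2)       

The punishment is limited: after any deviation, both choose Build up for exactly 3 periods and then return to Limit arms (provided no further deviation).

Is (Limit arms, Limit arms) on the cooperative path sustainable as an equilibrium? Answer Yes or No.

No

IC: δ+…+δ^3 ≥ (16−8)/(8−2) = 4/3.
At δ = 3/7: partial sum = 0.6910 < 1.3333. Cooperation not sustainable.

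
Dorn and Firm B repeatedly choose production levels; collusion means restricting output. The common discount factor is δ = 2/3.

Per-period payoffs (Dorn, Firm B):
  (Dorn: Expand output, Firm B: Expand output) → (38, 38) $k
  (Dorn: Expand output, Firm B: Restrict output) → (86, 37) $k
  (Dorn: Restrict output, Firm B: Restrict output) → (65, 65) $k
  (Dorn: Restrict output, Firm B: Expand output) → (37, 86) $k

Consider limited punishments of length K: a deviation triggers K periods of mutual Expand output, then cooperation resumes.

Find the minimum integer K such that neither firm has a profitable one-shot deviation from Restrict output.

2

No profitable deviation requires (65−38)(δ+…+δ^K) ≥ 86−65, i.e. δ+…+δ^K ≥ 7/9 ≈ 0.7778.
With δ = 2/3, the partial sums are K=1: 0.6667, K=2: 1.1111.
K = 2 is the first length at which the sum reaches 0.7778.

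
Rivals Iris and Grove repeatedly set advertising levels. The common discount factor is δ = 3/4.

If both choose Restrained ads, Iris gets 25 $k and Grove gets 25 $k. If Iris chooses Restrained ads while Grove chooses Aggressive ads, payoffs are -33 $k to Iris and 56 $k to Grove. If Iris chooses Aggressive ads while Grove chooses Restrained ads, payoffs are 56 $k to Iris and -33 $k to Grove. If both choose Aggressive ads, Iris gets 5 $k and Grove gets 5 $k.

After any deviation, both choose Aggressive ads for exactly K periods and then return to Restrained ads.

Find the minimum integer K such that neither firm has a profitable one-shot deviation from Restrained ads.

3

Need Σ_{k=1}^{K} δ^k ≥ (56−25)/(25−5) = 1.5500 at δ = 3/4.
At K = 2 the sum is 1.3125 < 1.5500; at K = 3 it is 1.7344 ≥ 1.5500.
So the minimum punishment length is K = 3.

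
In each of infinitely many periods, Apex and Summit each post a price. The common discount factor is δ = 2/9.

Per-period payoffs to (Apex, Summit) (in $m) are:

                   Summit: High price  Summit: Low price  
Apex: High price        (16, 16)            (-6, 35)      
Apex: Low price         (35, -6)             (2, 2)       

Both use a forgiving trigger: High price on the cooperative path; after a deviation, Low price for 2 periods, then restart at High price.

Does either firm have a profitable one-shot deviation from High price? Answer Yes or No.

Yes

IC: δ+…+δ^2 ≥ (35−16)/(16−2) = 19/14.
At δ = 2/9: partial sum = 0.2716 < 1.3571. Cooperation not sustainable.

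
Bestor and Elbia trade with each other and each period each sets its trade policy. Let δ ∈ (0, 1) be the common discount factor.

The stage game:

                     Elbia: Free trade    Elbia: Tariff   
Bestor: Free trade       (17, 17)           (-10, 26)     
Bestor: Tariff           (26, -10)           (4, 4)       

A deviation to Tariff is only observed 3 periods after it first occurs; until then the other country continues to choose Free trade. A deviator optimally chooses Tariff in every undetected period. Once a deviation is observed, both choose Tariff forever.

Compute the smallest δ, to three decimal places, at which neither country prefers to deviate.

0.742

The best deviation is to choose Tariff for all 3 undetected periods, earning 26 each, then 4 forever once detected.
Deviation value: 26(1−δ^3)/(1−δ) + 4δ^3/(1−δ); cooperation value: 17/(1−δ).
IC: 17 ≥ 26(1−δ^3) + 4δ^3 = 26 − 22δ^3.
So δ^3 ≥ 9/22, giving δ ≥ (9/22)^(1/3) ≈ 0.742.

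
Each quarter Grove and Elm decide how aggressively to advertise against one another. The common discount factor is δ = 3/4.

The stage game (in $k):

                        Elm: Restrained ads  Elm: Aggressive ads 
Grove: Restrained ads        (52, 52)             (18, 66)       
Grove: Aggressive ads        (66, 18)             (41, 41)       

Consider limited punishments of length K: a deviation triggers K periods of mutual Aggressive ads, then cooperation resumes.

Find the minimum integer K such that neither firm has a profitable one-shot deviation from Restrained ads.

2

IC: δ(1−δ^K)/(1−δ) ≥ (66−52)/(52−41) = 14/11.
With δ = 3/4: need 1 − δ^K ≥ 14/11·(1−3/4)/(3/4), i.e. δ^K ≤ 0.5758.
Since (3/4)^1 = 0.7500 and (3/4)^2 = 0.5625, the smallest such K is 2.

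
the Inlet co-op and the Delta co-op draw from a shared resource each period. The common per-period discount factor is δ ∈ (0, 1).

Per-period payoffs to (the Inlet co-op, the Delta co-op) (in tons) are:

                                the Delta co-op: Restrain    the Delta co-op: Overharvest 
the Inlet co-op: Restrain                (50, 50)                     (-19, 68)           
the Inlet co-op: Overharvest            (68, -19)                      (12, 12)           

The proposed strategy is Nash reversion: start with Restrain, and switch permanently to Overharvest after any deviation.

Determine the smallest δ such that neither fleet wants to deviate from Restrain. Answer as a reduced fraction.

One-period gain from deviating is 68 − 50 = 18. The loss is 50 − 12 = 38 in every subsequent period, with present value 38·δ/(1−δ).
Deviation is unprofitable when 38·δ/(1−δ) ≥ 18, i.e. δ/(1−δ) ≥ 9/19.
Equivalently δ ≥ 18/(18+38) = 9/28.

9/28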